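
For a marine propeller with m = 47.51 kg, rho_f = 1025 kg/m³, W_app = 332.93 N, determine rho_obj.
Formula: W_{app} = mg\left(1 - \frac{\rho_f}{\rho_{obj}}\right)
Substituting knowns: 332.93 = 47.51·9.81·(1 − 1025/rho_obj)
Solving for rho_obj: rho_obj = 1025/(1 − 332.93/(47.51·9.81)) = 3588 kg/m³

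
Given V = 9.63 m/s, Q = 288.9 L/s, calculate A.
Formula: Q = A V
Substituting knowns: 288.9 = A·9.63·1000
Solving for A: A = (288.9/1000)/9.63 = 0.03 m²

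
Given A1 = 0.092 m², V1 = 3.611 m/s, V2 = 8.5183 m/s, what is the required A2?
Formula: V_2 = \frac{A_1 V_1}{A_2}
Substituting knowns: 8.5183 = 0.092·3.611/A2
Solving for A2: A2 = 0.092·3.611/8.5183 = 0.039 m²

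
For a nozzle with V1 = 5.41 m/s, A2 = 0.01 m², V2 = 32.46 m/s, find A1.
Formula: V_2 = \frac{A_1 V_1}{A_2}
Substituting knowns: 32.46 = A1·5.41/0.01
Solving for A1: A1 = 32.46·0.01/5.41 = 0.06 m²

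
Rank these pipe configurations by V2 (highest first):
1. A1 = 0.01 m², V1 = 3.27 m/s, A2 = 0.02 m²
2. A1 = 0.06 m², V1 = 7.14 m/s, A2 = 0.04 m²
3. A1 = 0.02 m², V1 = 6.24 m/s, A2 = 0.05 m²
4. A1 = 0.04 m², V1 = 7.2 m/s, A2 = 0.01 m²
Case 1: V2 = 1.635 m/s
Case 2: V2 = 10.71 m/s
Case 3: V2 = 2.496 m/s
Case 4: V2 = 28.8 m/s
Ranking (highest first): 4, 2, 3, 1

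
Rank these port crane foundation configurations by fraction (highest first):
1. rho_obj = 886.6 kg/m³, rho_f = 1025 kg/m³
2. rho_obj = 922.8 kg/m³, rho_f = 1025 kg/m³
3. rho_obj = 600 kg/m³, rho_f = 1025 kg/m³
Case 1: fraction = 0.865
Case 2: fraction = 0.9003
Case 3: fraction = 0.5854
Ranking (highest first): 2, 1, 3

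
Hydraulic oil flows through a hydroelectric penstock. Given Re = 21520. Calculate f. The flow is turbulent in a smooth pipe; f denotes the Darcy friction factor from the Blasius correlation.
Formula: f = \frac{0.316}{Re^{0.25}}
f = 0.316/21520^0.25 = 0.02609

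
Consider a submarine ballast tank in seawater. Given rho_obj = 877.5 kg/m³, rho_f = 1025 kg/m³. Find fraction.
Formula: f_{sub} = \frac{\rho_{obj}}{\rho_f}
fraction = 877.5/1025 = 0.8561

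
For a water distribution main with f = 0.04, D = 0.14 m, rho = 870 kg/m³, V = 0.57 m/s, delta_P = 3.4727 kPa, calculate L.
Formula: \Delta P = f \frac{L}{D} \frac{\rho V^2}{2}
Substituting knowns: 3.4727 = 0.04·(L/0.14)·0.5·870·0.57²/1000
Solving for L: L = (3.4727·1000)·0.14/(0.04·0.5·870·0.57²) = 86 m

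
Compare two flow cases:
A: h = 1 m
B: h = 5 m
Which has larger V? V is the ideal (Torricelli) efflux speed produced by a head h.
V(A) = 4.429 m/s, V(B) = 9.905 m/s. Answer: B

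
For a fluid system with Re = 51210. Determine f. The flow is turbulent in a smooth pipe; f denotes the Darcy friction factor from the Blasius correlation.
Formula: f = \frac{0.316}{Re^{0.25}}
f = 0.316/51210^0.25 = 0.02101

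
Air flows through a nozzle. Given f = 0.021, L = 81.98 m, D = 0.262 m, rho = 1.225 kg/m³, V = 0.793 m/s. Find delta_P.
Formula: \Delta P = f \frac{L}{D} \frac{\rho V^2}{2}
delta_P = 0.021·(81.98/0.262)·0.5·1.225·0.793²/1000 = 0.002531 kPa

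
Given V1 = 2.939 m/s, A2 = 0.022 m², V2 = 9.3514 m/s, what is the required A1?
Formula: V_2 = \frac{A_1 V_1}{A_2}
Substituting knowns: 9.3514 = A1·2.939/0.022
Solving for A1: A1 = 9.3514·0.022/2.939 = 0.07 m²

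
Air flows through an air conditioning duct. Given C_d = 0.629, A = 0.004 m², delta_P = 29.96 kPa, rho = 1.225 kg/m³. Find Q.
Formula: Q = C_d A \sqrt{\frac{2 \Delta P}{\rho}}
Q = 0.629·0.004·√(2·(29.96·1000)/1.225)·1000 = 556.5 L/s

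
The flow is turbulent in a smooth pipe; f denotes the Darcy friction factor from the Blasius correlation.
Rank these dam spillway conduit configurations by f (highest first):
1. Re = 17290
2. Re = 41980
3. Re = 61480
Case 1: f = 0.02756
Case 2: f = 0.02208
Case 3: f = 0.02007
Ranking (highest first): 1, 2, 3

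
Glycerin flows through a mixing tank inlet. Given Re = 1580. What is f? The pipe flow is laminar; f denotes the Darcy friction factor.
Formula: f = \frac{64}{Re}
f = 64/1580 = 0.04051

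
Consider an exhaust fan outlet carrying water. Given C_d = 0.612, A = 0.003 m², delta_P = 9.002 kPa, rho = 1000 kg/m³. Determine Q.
Formula: Q = C_d A \sqrt{\frac{2 \Delta P}{\rho}}
Q = 0.612·0.003·√(2·(9.002·1000)/1000)·1000 = 7.79 L/s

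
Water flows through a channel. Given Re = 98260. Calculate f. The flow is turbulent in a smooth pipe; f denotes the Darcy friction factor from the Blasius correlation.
Formula: f = \frac{0.316}{Re^{0.25}}
f = 0.316/98260^0.25 = 0.01785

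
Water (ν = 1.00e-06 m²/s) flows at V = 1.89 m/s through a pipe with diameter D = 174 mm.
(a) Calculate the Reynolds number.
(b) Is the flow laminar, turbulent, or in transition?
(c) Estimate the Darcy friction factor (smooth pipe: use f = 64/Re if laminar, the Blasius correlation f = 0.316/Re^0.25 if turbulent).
(a) Re = V·D/ν = 1.89·0.174/1.00e-06 = 328860
(b) Flow regime: turbulent (Re > 4000)
(c) Friction factor: f = 0.316/Re^0.25 = 0.316/328860^0.25 = 0.0132 (Blasius is strictly valid for Re ≲ 1e5; used here as the smooth-pipe estimate the problem specifies)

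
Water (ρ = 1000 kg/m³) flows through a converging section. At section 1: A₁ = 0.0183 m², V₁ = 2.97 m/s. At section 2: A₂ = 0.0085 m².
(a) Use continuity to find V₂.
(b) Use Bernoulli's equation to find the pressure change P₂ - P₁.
(a) Continuity: A₁V₁=A₂V₂ -> V₂=A₁V₁/A₂=0.0183*2.97/0.0085=6.39 m/s
(b) Bernoulli: P₂-P₁=0.5*rho*(V₁^2-V₂^2)/1000=0.5*1000*(2.97^2-6.39^2)/1000=-16.01 kPa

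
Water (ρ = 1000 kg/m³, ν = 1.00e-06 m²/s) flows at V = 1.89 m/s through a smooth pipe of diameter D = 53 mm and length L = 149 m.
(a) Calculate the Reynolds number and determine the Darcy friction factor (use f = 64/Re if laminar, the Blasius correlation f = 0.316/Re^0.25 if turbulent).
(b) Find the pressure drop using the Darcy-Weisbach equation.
(a) Re = V·D/ν = 1.89·0.053/1.00e-06 = 100170 → turbulent (Re > 4000); f = 0.316/Re^0.25 = 0.316/100170^0.25 = 0.017762 (Blasius is strictly valid for Re ≲ 1e5; used here as the smooth-pipe estimate the problem specifies)
(b) Darcy-Weisbach: ΔP = f·(L/D)·½ρV²/1000 = 0.017762·(149/0.053)·½·1000·1.89²/1000 = 89.19 kPa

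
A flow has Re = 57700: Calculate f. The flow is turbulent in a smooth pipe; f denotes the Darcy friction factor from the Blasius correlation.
Formula: f = \frac{0.316}{Re^{0.25}}
f = 0.316/57700^0.25 = 0.02039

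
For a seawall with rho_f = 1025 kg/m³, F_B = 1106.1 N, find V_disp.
Formula: F_B = \rho_f g V_{disp}
Substituting knowns: 1106.1 = 1025·9.81·V_disp
Solving for V_disp: V_disp = 1106.1/(1025·9.81) = 0.11 m³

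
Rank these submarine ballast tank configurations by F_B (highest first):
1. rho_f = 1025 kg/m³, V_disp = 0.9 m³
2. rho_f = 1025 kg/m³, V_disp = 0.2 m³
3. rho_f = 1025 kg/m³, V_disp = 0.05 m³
Case 1: F_B = 9050 N
Case 2: F_B = 2011 N
Case 3: F_B = 502.8 N
Ranking (highest first): 1, 2, 3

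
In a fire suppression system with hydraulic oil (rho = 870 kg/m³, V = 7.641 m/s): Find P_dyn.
Formula: P_{dyn} = \frac{1}{2} \rho V^2
P_dyn = 0.5·870·7.641²/1000 = 25.4 kPa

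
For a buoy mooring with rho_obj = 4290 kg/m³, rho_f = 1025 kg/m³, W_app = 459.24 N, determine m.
Formula: W_{app} = mg\left(1 - \frac{\rho_f}{\rho_{obj}}\right)
Substituting knowns: 459.24 = m·9.81·(1 − 1025/4290)
Solving for m: m = 459.24/(9.81·(1 − 1025/4290)) = 61.51 kg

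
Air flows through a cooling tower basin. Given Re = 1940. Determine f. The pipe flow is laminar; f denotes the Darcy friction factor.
Formula: f = \frac{64}{Re}
f = 64/1940 = 0.03299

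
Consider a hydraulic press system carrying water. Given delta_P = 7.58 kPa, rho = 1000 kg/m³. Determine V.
Formula: V = \sqrt{\frac{2 \Delta P}{\rho}}
V = √(2·(7.58·1000)/1000) = 3.894 m/s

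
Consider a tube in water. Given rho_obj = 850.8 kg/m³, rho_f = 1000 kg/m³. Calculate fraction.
Formula: f_{sub} = \frac{\rho_{obj}}{\rho_f}
fraction = 850.8/1000 = 0.8508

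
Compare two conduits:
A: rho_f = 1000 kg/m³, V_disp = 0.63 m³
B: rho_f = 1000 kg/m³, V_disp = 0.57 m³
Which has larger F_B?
F_B(A) = 6180 N, F_B(B) = 5592 N. Answer: A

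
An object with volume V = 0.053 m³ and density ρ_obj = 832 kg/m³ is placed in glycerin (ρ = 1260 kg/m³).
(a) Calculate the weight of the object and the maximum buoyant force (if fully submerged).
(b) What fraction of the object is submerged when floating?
(a) W=rho_obj*g*V=832*9.81*0.053=432.6 N; F_B(max)=rho*g*V=1260*9.81*0.053=655.1 N
(b) Floating fraction=rho_obj/rho=832/1260=0.660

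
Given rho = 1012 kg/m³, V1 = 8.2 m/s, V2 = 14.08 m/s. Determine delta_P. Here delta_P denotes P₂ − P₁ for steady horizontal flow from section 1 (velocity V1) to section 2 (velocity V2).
Formula: \Delta P = \frac{1}{2} \rho (V_1^2 - V_2^2)
delta_P = 0.5·1012·(8.2² − 14.08²)/1000 = -66.29 kPa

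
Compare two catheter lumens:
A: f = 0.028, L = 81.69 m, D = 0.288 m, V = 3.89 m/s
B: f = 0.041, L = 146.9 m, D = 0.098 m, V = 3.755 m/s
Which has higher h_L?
h_L(A) = 6.125 m, h_L(B) = 44.17 m. Answer: B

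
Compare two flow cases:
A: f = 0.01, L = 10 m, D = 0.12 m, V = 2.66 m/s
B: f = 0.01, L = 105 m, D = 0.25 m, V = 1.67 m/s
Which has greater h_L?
h_L(A) = 0.3005 m, h_L(B) = 0.597 m. Answer: B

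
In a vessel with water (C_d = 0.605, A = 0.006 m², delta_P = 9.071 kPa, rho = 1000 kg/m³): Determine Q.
Formula: Q = C_d A \sqrt{\frac{2 \Delta P}{\rho}}
Q = 0.605·0.006·√(2·(9.071·1000)/1000)·1000 = 15.46 L/s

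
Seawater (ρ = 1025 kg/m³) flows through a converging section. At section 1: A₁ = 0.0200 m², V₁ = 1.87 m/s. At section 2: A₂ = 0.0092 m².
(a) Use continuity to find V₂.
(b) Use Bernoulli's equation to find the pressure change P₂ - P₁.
(a) Continuity: A₁V₁=A₂V₂ -> V₂=A₁V₁/A₂=0.0200*1.87/0.0092=4.07 m/s
(b) Bernoulli: P₂-P₁=0.5*rho*(V₁^2-V₂^2)/1000=0.5*1025*(1.87^2-4.07^2)/1000=-6.697 kPa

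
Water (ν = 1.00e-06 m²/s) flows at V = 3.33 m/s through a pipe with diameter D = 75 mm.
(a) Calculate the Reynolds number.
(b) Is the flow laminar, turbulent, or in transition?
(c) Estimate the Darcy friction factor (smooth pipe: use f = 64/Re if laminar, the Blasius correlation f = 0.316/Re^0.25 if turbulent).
(a) Re = V·D/ν = 3.33·0.075/1.00e-06 = 249750
(b) Flow regime: turbulent (Re > 4000)
(c) Friction factor: f = 0.316/Re^0.25 = 0.316/249750^0.25 = 0.01414 (Blasius is strictly valid for Re ≲ 1e5; used here as the smooth-pipe estimate the problem specifies)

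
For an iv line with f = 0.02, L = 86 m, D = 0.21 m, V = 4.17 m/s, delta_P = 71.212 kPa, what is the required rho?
Formula: \Delta P = f \frac{L}{D} \frac{\rho V^2}{2}
Substituting knowns: 71.212 = 0.02·(86/0.21)·0.5·rho·4.17²/1000
Solving for rho: rho = (71.212·1000)/(0.02·(86/0.21)·0.5·4.17²) = 1000 kg/m³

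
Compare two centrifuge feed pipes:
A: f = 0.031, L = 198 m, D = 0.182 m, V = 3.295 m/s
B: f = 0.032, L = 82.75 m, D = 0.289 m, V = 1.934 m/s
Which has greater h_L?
h_L(A) = 18.66 m, h_L(B) = 1.747 m. Answer: A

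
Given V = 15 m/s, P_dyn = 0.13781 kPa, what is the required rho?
Formula: P_{dyn} = \frac{1}{2} \rho V^2
Substituting knowns: 0.13781 = 0.5·rho·15²/1000
Solving for rho: rho = 2·(0.13781·1000)/15² = 1.225 kg/m³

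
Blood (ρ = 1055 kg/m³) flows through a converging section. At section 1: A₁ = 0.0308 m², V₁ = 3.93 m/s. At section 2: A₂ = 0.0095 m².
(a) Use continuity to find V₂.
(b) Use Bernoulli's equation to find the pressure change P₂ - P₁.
(a) Continuity: A₁V₁=A₂V₂ -> V₂=A₁V₁/A₂=0.0308*3.93/0.0095=12.74 m/s
(b) Bernoulli: P₂-P₁=0.5*rho*(V₁^2-V₂^2)/1000=0.5*1055*(3.93^2-12.74^2)/1000=-77.47 kPa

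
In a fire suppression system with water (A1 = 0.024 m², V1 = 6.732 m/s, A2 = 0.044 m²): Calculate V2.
Formula: V_2 = \frac{A_1 V_1}{A_2}
V2 = 0.024·6.732/0.044 = 3.672 m/s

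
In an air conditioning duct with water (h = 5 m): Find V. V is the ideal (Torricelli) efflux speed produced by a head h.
Formula: V = \sqrt{2 g h}
V = √(2·9.81·5) = 9.905 m/s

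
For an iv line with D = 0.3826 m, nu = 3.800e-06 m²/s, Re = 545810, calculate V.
Formula: Re = \frac{V D}{\nu}
Substituting knowns: 545810 = V·0.3826/3.800e-06
Solving for V: V = 545810·3.800e-06/0.3826 = 5.421 m/s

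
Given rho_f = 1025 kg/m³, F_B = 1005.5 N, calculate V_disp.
Formula: F_B = \rho_f g V_{disp}
Substituting knowns: 1005.5 = 1025·9.81·V_disp
Solving for V_disp: V_disp = 1005.5/(1025·9.81) = 0.1 m³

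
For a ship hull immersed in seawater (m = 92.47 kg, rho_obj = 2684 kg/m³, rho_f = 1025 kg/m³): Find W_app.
Formula: W_{app} = mg\left(1 - \frac{\rho_f}{\rho_{obj}}\right)
W_app = 92.47·9.81·(1 − 1025/2684) = 560.7 N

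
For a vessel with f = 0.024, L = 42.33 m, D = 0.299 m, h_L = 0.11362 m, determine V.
Formula: h_L = f \frac{L}{D} \frac{V^2}{2g}
Substituting knowns: 0.11362 = 0.024·(42.33/0.299)·V²/(2·9.81)
Solving for V: V = √(0.11362·2·9.81/(0.024·(42.33/0.299))) = 0.81 m/s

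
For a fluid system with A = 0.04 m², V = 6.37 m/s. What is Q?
Formula: Q = A V
Q = 0.04·6.37·1000 = 254.8 L/s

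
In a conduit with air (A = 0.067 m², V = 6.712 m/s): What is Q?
Formula: Q = A V
Q = 0.067·6.712·1000 = 449.7 L/s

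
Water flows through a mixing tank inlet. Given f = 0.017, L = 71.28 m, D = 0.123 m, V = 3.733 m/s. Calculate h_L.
Formula: h_L = f \frac{L}{D} \frac{V^2}{2g}
h_L = 0.017·(71.28/0.123)·3.733²/(2·9.81) = 6.997 m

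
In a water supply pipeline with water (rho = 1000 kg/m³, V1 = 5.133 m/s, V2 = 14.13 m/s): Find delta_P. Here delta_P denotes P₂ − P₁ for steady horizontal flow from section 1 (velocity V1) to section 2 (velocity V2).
Formula: \Delta P = \frac{1}{2} \rho (V_1^2 - V_2^2)
delta_P = 0.5·1000·(5.133² − 14.13²)/1000 = -86.65 kPa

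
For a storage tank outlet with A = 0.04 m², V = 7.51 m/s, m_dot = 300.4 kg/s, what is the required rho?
Formula: \dot{m} = \rho A V
Substituting knowns: 300.4 = rho·0.04·7.51
Solving for rho: rho = 300.4/(0.04·7.51) = 1000 kg/m³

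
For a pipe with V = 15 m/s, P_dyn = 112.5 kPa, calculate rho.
Formula: P_{dyn} = \frac{1}{2} \rho V^2
Substituting knowns: 112.5 = 0.5·rho·15²/1000
Solving for rho: rho = 2·(112.5·1000)/15² = 1000 kg/m³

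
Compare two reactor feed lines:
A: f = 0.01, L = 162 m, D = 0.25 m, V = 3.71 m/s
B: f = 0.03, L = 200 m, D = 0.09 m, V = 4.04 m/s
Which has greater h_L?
h_L(A) = 4.546 m, h_L(B) = 55.46 m. Answer: B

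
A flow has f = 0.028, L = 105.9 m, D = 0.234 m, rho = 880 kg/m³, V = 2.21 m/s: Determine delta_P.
Formula: \Delta P = f \frac{L}{D} \frac{\rho V^2}{2}
delta_P = 0.028·(105.9/0.234)·0.5·880·2.21²/1000 = 27.23 kPa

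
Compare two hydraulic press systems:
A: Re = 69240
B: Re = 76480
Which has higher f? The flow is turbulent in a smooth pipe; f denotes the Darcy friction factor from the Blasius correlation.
f(A) = 0.01948, f(B) = 0.019. Answer: A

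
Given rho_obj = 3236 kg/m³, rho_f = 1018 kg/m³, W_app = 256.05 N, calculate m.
Formula: W_{app} = mg\left(1 - \frac{\rho_f}{\rho_{obj}}\right)
Substituting knowns: 256.05 = m·9.81·(1 − 1018/3236)
Solving for m: m = 256.05/(9.81·(1 − 1018/3236)) = 38.08 kg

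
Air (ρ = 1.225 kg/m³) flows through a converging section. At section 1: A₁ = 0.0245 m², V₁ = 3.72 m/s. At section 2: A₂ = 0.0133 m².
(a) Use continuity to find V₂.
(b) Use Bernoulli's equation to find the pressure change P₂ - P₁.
(a) Continuity: A₁V₁=A₂V₂ -> V₂=A₁V₁/A₂=0.0245*3.72/0.0133=6.85 m/s
(b) Bernoulli: P₂-P₁=0.5*rho*(V₁^2-V₂^2)/1000=0.5*1.225*(3.72^2-6.85^2)/1000=-0.02026 kPa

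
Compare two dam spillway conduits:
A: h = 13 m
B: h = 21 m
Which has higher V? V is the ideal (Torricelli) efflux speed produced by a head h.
V(A) = 15.97 m/s, V(B) = 20.3 m/s. Answer: B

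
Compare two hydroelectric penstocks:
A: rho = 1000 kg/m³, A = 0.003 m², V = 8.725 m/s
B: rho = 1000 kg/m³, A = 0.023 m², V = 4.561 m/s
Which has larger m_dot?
m_dot(A) = 26.17 kg/s, m_dot(B) = 104.9 kg/s. Answer: B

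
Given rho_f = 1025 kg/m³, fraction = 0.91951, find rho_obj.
Formula: f_{sub} = \frac{\rho_{obj}}{\rho_f}
Substituting knowns: 0.91951 = rho_obj/1025
Solving for rho_obj: rho_obj = 0.91951·1025 = 942.5 kg/m³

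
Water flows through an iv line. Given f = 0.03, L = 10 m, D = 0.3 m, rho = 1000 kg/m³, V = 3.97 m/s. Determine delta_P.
Formula: \Delta P = f \frac{L}{D} \frac{\rho V^2}{2}
delta_P = 0.03·(10/0.3)·0.5·1000·3.97²/1000 = 7.88 kPa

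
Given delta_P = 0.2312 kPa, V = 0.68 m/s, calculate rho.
Formula: V = \sqrt{\frac{2 \Delta P}{\rho}}
Substituting knowns: 0.68 = √(2·(0.2312·1000)/rho)
Solving for rho: rho = 2·(0.2312·1000)/0.68² = 1000 kg/m³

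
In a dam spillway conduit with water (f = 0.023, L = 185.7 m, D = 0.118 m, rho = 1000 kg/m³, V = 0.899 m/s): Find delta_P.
Formula: \Delta P = f \frac{L}{D} \frac{\rho V^2}{2}
delta_P = 0.023·(185.7/0.118)·0.5·1000·0.899²/1000 = 14.63 kPa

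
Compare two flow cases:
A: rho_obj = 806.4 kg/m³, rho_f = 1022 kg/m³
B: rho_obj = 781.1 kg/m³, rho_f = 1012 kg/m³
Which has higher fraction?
fraction(A) = 0.789, fraction(B) = 0.7718. Answer: A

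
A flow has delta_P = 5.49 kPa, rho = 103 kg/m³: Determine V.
Formula: V = \sqrt{\frac{2 \Delta P}{\rho}}
V = √(2·(5.49·1000)/103) = 10.32 m/s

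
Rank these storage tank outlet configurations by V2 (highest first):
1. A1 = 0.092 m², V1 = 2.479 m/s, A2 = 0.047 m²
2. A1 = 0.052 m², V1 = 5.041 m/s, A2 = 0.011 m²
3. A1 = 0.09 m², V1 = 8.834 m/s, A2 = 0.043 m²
Case 1: V2 = 4.853 m/s
Case 2: V2 = 23.83 m/s
Case 3: V2 = 18.49 m/s
Ranking (highest first): 2, 3, 1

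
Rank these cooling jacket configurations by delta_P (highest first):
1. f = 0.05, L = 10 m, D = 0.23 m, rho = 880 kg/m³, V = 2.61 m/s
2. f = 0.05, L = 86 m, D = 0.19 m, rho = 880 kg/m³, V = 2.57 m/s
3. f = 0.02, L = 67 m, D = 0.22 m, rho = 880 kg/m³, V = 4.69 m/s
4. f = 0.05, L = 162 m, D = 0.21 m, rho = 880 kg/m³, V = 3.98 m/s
Case 1: delta_P = 6.516 kPa
Case 2: delta_P = 65.77 kPa
Case 3: delta_P = 58.95 kPa
Case 4: delta_P = 268.8 kPa
Ranking (highest first): 4, 2, 3, 1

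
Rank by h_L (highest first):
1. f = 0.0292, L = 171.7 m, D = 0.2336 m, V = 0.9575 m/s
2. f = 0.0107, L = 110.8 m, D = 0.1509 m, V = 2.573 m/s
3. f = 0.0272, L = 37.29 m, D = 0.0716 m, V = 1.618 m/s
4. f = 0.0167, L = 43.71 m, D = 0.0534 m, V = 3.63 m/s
Case 1: h_L = 1.003 m
Case 2: h_L = 2.651 m
Case 3: h_L = 1.89 m
Case 4: h_L = 9.181 m
Ranking (highest first): 4, 2, 3, 1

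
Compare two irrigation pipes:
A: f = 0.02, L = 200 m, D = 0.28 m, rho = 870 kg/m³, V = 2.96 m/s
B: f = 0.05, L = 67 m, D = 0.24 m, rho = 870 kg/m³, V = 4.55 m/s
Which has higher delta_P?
delta_P(A) = 54.45 kPa, delta_P(B) = 125.7 kPa. Answer: B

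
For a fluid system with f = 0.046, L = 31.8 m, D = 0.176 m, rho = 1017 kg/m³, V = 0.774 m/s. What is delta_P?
Formula: \Delta P = f \frac{L}{D} \frac{\rho V^2}{2}
delta_P = 0.046·(31.8/0.176)·0.5·1017·0.774²/1000 = 2.532 kPa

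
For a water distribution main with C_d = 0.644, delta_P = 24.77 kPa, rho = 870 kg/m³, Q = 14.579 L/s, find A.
Formula: Q = C_d A \sqrt{\frac{2 \Delta P}{\rho}}
Substituting knowns: 14.579 = 0.644·A·√(2·(24.77·1000)/870)·1000
Solving for A: A = (14.579/1000)/(0.644·√(2·(24.77·1000)/870)) = 0.003 m²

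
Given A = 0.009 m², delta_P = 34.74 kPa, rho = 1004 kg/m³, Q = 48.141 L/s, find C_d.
Formula: Q = C_d A \sqrt{\frac{2 \Delta P}{\rho}}
Substituting knowns: 48.141 = C_d·0.009·√(2·(34.74·1000)/1004)·1000
Solving for C_d: C_d = (48.141/1000)/(0.009·√(2·(34.74·1000)/1004)) = 0.643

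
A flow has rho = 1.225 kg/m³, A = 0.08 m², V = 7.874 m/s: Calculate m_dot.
Formula: \dot{m} = \rho A V
m_dot = 1.225·0.08·7.874 = 0.7717 kg/s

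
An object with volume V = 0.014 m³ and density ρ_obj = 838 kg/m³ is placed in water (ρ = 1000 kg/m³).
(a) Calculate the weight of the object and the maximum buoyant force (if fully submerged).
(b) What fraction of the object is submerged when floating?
(a) W=rho_obj*g*V=838*9.81*0.014=115.1 N; F_B(max)=rho*g*V=1000*9.81*0.014=137.3 N
(b) Floating fraction=rho_obj/rho=838/1000=0.838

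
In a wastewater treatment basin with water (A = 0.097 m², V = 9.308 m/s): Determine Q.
Formula: Q = A V
Q = 0.097·9.308·1000 = 902.9 L/s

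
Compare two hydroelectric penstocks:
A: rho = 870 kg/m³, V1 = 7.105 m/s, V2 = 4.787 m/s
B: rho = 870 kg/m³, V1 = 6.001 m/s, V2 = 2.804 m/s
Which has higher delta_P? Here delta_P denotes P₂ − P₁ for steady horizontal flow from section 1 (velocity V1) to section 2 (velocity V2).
delta_P(A) = 11.99 kPa, delta_P(B) = 12.25 kPa. Answer: B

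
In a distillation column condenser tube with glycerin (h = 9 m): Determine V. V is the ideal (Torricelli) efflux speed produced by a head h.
Formula: V = \sqrt{2 g h}
V = √(2·9.81·9) = 13.29 m/s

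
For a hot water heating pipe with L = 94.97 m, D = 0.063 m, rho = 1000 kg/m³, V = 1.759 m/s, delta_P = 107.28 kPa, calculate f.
Formula: \Delta P = f \frac{L}{D} \frac{\rho V^2}{2}
Substituting knowns: 107.28 = f·(94.97/0.063)·0.5·1000·1.759²/1000
Solving for f: f = (107.28·1000)/((94.97/0.063)·0.5·1000·1.759²) = 0.046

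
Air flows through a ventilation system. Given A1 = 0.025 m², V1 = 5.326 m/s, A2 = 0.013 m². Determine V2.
Formula: V_2 = \frac{A_1 V_1}{A_2}
V2 = 0.025·5.326/0.013 = 10.24 m/s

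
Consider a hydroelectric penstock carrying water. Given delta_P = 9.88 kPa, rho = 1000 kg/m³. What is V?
Formula: V = \sqrt{\frac{2 \Delta P}{\rho}}
V = √(2·(9.88·1000)/1000) = 4.445 m/s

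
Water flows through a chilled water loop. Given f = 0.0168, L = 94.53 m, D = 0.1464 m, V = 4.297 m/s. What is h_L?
Formula: h_L = f \frac{L}{D} \frac{V^2}{2g}
h_L = 0.0168·(94.53/0.1464)·4.297²/(2·9.81) = 10.21 m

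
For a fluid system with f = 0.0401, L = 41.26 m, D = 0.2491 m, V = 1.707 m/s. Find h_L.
Formula: h_L = f \frac{L}{D} \frac{V^2}{2g}
h_L = 0.0401·(41.26/0.2491)·1.707²/(2·9.81) = 0.9864 m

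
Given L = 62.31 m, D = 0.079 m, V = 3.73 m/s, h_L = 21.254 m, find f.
Formula: h_L = f \frac{L}{D} \frac{V^2}{2g}
Substituting knowns: 21.254 = f·(62.31/0.079)·3.73²/(2·9.81)
Solving for f: f = 21.254·2·9.81/((62.31/0.079)·3.73²) = 0.038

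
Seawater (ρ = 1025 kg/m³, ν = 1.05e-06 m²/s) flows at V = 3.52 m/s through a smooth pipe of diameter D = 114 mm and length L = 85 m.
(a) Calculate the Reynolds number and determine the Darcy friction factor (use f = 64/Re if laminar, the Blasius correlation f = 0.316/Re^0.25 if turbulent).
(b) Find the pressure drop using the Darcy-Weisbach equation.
(a) Re = V·D/ν = 3.52·0.114/1.05e-06 = 382170 → turbulent (Re > 4000); f = 0.316/Re^0.25 = 0.316/382170^0.25 = 0.012709 (Blasius is strictly valid for Re ≲ 1e5; used here as the smooth-pipe estimate the problem specifies)
(b) Darcy-Weisbach: ΔP = f·(L/D)·½ρV²/1000 = 0.012709·(85/0.114)·½·1025·3.52²/1000 = 60.17 kPa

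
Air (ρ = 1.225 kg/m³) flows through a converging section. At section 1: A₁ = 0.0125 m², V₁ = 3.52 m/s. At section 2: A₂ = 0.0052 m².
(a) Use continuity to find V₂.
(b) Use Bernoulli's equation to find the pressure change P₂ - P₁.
(a) Continuity: A₁V₁=A₂V₂ -> V₂=A₁V₁/A₂=0.0125*3.52/0.0052=8.46 m/s
(b) Bernoulli: P₂-P₁=0.5*rho*(V₁^2-V₂^2)/1000=0.5*1.225*(3.52^2-8.46^2)/1000=-0.03625 kPa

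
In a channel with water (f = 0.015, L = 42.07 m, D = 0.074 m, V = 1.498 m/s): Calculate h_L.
Formula: h_L = f \frac{L}{D} \frac{V^2}{2g}
h_L = 0.015·(42.07/0.074)·1.498²/(2·9.81) = 0.9753 m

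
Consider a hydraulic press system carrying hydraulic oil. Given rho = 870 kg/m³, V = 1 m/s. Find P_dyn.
Formula: P_{dyn} = \frac{1}{2} \rho V^2
P_dyn = 0.5·870·1²/1000 = 0.435 kPa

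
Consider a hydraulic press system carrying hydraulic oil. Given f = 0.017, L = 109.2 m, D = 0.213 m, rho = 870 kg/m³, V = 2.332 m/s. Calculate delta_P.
Formula: \Delta P = f \frac{L}{D} \frac{\rho V^2}{2}
delta_P = 0.017·(109.2/0.213)·0.5·870·2.332²/1000 = 20.62 kPa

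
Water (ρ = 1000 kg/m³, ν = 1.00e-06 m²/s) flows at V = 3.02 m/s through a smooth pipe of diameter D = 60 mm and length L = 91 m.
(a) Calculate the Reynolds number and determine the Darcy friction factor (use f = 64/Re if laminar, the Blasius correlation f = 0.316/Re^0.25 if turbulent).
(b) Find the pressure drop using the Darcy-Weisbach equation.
(a) Re = V·D/ν = 3.02·0.06/1.00e-06 = 181200 → turbulent (Re > 4000); f = 0.316/Re^0.25 = 0.316/181200^0.25 = 0.015316 (Blasius is strictly valid for Re ≲ 1e5; used here as the smooth-pipe estimate the problem specifies)
(b) Darcy-Weisbach: ΔP = f·(L/D)·½ρV²/1000 = 0.015316·(91/0.060)·½·1000·3.02²/1000 = 105.9 kPa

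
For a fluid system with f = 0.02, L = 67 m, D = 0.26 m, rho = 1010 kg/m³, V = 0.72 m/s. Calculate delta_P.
Formula: \Delta P = f \frac{L}{D} \frac{\rho V^2}{2}
delta_P = 0.02·(67/0.26)·0.5·1010·0.72²/1000 = 1.349 kPa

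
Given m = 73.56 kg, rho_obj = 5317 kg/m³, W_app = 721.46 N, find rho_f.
Formula: W_{app} = mg\left(1 - \frac{\rho_f}{\rho_{obj}}\right)
Substituting knowns: 721.46 = 73.56·9.81·(1 − rho_f/5317)
Solving for rho_f: rho_f = 5317·(1 − 721.46/(73.56·9.81)) = 1.205 kg/m³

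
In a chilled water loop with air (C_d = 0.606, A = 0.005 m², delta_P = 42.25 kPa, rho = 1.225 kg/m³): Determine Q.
Formula: Q = C_d A \sqrt{\frac{2 \Delta P}{\rho}}
Q = 0.606·0.005·√(2·(42.25·1000)/1.225)·1000 = 795.8 L/s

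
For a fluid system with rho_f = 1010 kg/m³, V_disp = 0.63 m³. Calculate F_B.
Formula: F_B = \rho_f g V_{disp}
F_B = 1010·9.81·0.63 = 6242 N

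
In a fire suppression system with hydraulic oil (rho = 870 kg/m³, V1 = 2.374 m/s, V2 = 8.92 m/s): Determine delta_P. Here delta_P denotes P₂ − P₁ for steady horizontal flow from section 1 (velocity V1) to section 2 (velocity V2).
Formula: \Delta P = \frac{1}{2} \rho (V_1^2 - V_2^2)
delta_P = 0.5·870·(2.374² − 8.92²)/1000 = -32.16 kPa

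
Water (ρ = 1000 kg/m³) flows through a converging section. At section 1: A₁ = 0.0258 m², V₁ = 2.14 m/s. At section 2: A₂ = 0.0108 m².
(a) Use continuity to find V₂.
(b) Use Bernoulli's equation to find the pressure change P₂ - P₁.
(a) Continuity: A₁V₁=A₂V₂ -> V₂=A₁V₁/A₂=0.0258*2.14/0.0108=5.11 m/s
(b) Bernoulli: P₂-P₁=0.5*rho*(V₁^2-V₂^2)/1000=0.5*1000*(2.14^2-5.11^2)/1000=-10.77 kPa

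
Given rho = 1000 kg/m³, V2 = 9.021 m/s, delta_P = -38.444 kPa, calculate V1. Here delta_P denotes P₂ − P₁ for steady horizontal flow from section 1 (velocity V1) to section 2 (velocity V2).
Formula: \Delta P = \frac{1}{2} \rho (V_1^2 - V_2^2)
Substituting knowns: -38.444 = 0.5·1000·(V1² − 9.021²)/1000
Solving for V1: V1 = √(9.021² + 2·(-38.444·1000)/1000) = 2.119 m/s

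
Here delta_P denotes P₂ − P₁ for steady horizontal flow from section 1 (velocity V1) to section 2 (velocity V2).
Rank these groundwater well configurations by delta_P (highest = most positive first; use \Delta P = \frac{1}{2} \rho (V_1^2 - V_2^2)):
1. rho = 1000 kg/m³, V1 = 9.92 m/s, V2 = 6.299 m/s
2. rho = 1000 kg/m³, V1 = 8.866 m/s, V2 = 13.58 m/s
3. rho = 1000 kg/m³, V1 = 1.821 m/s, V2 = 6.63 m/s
Case 1: delta_P = 29.36 kPa
Case 2: delta_P = -52.91 kPa
Case 3: delta_P = -20.32 kPa
Ranking (highest first): 1, 3, 2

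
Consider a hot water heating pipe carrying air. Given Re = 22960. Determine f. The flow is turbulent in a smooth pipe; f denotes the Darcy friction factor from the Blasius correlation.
Formula: f = \frac{0.316}{Re^{0.25}}
f = 0.316/22960^0.25 = 0.02567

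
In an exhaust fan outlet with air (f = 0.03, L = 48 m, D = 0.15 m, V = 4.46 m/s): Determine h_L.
Formula: h_L = f \frac{L}{D} \frac{V^2}{2g}
h_L = 0.03·(48/0.15)·4.46²/(2·9.81) = 9.733 m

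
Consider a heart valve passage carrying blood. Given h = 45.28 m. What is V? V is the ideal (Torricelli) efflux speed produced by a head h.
Formula: V = \sqrt{2 g h}
V = √(2·9.81·45.28) = 29.81 m/s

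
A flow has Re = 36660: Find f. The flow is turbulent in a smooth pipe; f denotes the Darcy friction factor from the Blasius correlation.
Formula: f = \frac{0.316}{Re^{0.25}}
f = 0.316/36660^0.25 = 0.02284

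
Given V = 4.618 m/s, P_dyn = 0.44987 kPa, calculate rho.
Formula: P_{dyn} = \frac{1}{2} \rho V^2
Substituting knowns: 0.44987 = 0.5·rho·4.618²/1000
Solving for rho: rho = 2·(0.44987·1000)/4.618² = 42.19 kg/m³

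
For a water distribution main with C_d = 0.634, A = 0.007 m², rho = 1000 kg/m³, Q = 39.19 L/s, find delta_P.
Formula: Q = C_d A \sqrt{\frac{2 \Delta P}{\rho}}
Substituting knowns: 39.19 = 0.634·0.007·√(2·(delta_P·1000)/1000)·1000
Solving for delta_P: delta_P = ((39.19/1000)/(0.634·0.007))²·1000/2/1000 = 38.99 kPa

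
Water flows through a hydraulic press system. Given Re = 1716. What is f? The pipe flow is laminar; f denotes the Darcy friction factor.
Formula: f = \frac{64}{Re}
f = 64/1716 = 0.0373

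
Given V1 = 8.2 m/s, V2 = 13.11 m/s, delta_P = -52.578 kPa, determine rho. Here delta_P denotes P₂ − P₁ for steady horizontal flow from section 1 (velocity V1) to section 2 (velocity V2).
Formula: \Delta P = \frac{1}{2} \rho (V_1^2 - V_2^2)
Substituting knowns: -52.578 = 0.5·rho·(8.2² − 13.11²)/1000
Solving for rho: rho = 2·(-52.578·1000)/(8.2² − 13.11²) = 1005 kg/m³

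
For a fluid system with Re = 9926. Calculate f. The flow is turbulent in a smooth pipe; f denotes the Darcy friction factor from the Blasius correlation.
Formula: f = \frac{0.316}{Re^{0.25}}
f = 0.316/9926^0.25 = 0.03166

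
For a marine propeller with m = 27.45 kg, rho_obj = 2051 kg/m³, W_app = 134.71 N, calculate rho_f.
Formula: W_{app} = mg\left(1 - \frac{\rho_f}{\rho_{obj}}\right)
Substituting knowns: 134.71 = 27.45·9.81·(1 − rho_f/2051)
Solving for rho_f: rho_f = 2051·(1 − 134.71/(27.45·9.81)) = 1025 kg/m³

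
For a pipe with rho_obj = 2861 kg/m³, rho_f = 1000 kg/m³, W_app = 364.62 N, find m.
Formula: W_{app} = mg\left(1 - \frac{\rho_f}{\rho_{obj}}\right)
Substituting knowns: 364.62 = m·9.81·(1 − 1000/2861)
Solving for m: m = 364.62/(9.81·(1 − 1000/2861)) = 57.14 kg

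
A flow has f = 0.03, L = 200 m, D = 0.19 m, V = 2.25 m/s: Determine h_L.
Formula: h_L = f \frac{L}{D} \frac{V^2}{2g}
h_L = 0.03·(200/0.19)·2.25²/(2·9.81) = 8.148 m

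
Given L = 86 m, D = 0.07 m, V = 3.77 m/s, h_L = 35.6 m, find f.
Formula: h_L = f \frac{L}{D} \frac{V^2}{2g}
Substituting knowns: 35.6 = f·(86/0.07)·3.77²/(2·9.81)
Solving for f: f = 35.6·2·9.81/((86/0.07)·3.77²) = 0.04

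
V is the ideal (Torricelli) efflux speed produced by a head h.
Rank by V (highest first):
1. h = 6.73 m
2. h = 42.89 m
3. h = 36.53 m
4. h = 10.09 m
Case 1: V = 11.49 m/s
Case 2: V = 29.01 m/s
Case 3: V = 26.77 m/s
Case 4: V = 14.07 m/s
Ranking (highest first): 2, 3, 4, 1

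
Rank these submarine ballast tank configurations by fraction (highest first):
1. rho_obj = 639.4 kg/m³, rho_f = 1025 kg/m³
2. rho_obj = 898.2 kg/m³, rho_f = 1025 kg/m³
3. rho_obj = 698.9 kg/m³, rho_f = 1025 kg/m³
Case 1: fraction = 0.6238
Case 2: fraction = 0.8763
Case 3: fraction = 0.6819
Ranking (highest first): 2, 3, 1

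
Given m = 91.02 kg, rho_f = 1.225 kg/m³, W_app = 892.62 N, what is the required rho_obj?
Formula: W_{app} = mg\left(1 - \frac{\rho_f}{\rho_{obj}}\right)
Substituting knowns: 892.62 = 91.02·9.81·(1 − 1.225/rho_obj)
Solving for rho_obj: rho_obj = 1.225/(1 − 892.62/(91.02·9.81)) = 3822 kg/m³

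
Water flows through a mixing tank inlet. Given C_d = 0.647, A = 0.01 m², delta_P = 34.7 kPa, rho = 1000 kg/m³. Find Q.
Formula: Q = C_d A \sqrt{\frac{2 \Delta P}{\rho}}
Q = 0.647·0.01·√(2·(34.7·1000)/1000)·1000 = 53.9 L/s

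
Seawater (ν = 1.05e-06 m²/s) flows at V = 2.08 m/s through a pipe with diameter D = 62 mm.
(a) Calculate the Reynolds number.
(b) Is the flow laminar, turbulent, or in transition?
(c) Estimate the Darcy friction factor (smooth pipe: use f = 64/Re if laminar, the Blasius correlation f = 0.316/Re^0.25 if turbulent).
(a) Re = V·D/ν = 2.08·0.062/1.05e-06 = 122820
(b) Flow regime: turbulent (Re > 4000)
(c) Friction factor: f = 0.316/Re^0.25 = 0.316/122820^0.25 = 0.01688 (Blasius is strictly valid for Re ≲ 1e5; used here as the smooth-pipe estimate the problem specifies)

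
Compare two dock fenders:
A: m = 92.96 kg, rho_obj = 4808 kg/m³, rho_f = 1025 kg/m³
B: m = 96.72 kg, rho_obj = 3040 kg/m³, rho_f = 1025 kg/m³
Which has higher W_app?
W_app(A) = 717.5 N, W_app(B) = 628.9 N. Answer: A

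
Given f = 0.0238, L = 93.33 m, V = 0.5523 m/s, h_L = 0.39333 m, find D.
Formula: h_L = f \frac{L}{D} \frac{V^2}{2g}
Substituting knowns: 0.39333 = 0.0238·(93.33/D)·0.5523²/(2·9.81)
Solving for D: D = 0.0238·93.33·0.5523²/(2·9.81·0.39333) = 0.0878 m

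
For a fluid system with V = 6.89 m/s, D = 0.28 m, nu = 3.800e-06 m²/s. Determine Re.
Formula: Re = \frac{V D}{\nu}
Re = 6.89·0.28/3.800e-06 = 507684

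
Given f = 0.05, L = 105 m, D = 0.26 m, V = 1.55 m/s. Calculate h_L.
Formula: h_L = f \frac{L}{D} \frac{V^2}{2g}
h_L = 0.05·(105/0.26)·1.55²/(2·9.81) = 2.473 m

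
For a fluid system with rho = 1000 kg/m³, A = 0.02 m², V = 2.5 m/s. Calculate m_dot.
Formula: \dot{m} = \rho A V
m_dot = 1000·0.02·2.5 = 50 kg/s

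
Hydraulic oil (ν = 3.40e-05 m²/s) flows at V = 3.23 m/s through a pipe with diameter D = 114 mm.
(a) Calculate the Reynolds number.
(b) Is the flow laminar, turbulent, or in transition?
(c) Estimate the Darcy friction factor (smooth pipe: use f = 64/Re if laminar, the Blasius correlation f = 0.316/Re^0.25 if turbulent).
(a) Re = V·D/ν = 3.23·0.114/3.40e-05 = 10830
(b) Flow regime: turbulent (Re > 4000)
(c) Friction factor: f = 0.316/Re^0.25 = 0.316/10830^0.25 = 0.03098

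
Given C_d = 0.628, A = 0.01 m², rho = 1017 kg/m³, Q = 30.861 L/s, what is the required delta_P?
Formula: Q = C_d A \sqrt{\frac{2 \Delta P}{\rho}}
Substituting knowns: 30.861 = 0.628·0.01·√(2·(delta_P·1000)/1017)·1000
Solving for delta_P: delta_P = ((30.861/1000)/(0.628·0.01))²·1017/2/1000 = 12.28 kPa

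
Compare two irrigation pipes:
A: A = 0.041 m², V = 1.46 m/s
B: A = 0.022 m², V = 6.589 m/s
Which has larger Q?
Q(A) = 59.86 L/s, Q(B) = 145 L/s. Answer: B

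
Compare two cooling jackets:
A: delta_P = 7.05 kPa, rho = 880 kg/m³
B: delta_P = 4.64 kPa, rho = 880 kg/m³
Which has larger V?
V(A) = 4.003 m/s, V(B) = 3.247 m/s. Answer: A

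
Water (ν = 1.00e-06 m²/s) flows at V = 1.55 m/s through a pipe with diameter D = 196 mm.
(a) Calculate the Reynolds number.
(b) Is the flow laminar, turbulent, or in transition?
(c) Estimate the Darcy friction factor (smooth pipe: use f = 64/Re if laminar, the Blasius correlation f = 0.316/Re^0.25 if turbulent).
(a) Re = V·D/ν = 1.55·0.196/1.00e-06 = 303800
(b) Flow regime: turbulent (Re > 4000)
(c) Friction factor: f = 0.316/Re^0.25 = 0.316/303800^0.25 = 0.01346 (Blasius is strictly valid for Re ≲ 1e5; used here as the smooth-pipe estimate the problem specifies)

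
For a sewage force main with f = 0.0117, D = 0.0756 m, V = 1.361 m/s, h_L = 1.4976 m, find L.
Formula: h_L = f \frac{L}{D} \frac{V^2}{2g}
Substituting knowns: 1.4976 = 0.0117·(L/0.0756)·1.361²/(2·9.81)
Solving for L: L = 1.4976·2·9.81·0.0756/(0.0117·1.361²) = 102.5 m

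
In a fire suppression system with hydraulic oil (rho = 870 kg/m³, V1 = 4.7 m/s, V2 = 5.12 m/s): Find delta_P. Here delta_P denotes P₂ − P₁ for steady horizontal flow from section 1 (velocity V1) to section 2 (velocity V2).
Formula: \Delta P = \frac{1}{2} \rho (V_1^2 - V_2^2)
delta_P = 0.5·870·(4.7² − 5.12²)/1000 = -1.794 kPa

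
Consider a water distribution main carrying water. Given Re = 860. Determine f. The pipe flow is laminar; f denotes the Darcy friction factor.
Formula: f = \frac{64}{Re}
f = 64/860 = 0.07442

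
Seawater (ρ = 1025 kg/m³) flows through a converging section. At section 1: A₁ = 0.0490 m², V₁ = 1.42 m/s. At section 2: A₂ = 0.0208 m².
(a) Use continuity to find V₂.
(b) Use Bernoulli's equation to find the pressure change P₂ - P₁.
(a) Continuity: A₁V₁=A₂V₂ -> V₂=A₁V₁/A₂=0.0490*1.42/0.0208=3.35 m/s
(b) Bernoulli: P₂-P₁=0.5*rho*(V₁^2-V₂^2)/1000=0.5*1025*(1.42^2-3.35^2)/1000=-4.718 kPa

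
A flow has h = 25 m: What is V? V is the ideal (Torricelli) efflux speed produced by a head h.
Formula: V = \sqrt{2 g h}
V = √(2·9.81·25) = 22.15 m/s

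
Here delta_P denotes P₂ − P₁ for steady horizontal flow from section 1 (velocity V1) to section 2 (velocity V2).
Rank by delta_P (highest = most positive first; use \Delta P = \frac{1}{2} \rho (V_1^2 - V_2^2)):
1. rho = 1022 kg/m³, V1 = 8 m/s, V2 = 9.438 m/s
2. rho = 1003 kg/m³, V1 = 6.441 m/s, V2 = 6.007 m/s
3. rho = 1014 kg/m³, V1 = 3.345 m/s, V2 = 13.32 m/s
Case 1: delta_P = -12.81 kPa
Case 2: delta_P = 2.709 kPa
Case 3: delta_P = -84.28 kPa
Ranking (highest first): 2, 1, 3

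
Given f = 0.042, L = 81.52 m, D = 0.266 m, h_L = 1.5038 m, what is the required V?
Formula: h_L = f \frac{L}{D} \frac{V^2}{2g}
Substituting knowns: 1.5038 = 0.042·(81.52/0.266)·V²/(2·9.81)
Solving for V: V = √(1.5038·2·9.81/(0.042·(81.52/0.266))) = 1.514 m/s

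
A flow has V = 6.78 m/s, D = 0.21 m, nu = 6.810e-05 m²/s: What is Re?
Formula: Re = \frac{V D}{\nu}
Re = 6.78·0.21/6.810e-05 = 20907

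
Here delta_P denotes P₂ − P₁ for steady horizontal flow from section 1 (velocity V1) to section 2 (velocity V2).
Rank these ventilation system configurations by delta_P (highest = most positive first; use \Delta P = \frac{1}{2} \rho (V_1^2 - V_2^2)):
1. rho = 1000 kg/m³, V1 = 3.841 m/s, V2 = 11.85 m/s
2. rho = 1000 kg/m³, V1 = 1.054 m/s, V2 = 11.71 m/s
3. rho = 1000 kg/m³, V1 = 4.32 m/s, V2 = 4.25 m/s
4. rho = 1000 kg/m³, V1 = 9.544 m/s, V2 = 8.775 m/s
Case 1: delta_P = -62.83 kPa
Case 2: delta_P = -68.01 kPa
Case 3: delta_P = 0.3 kPa
Case 4: delta_P = 7.044 kPa
Ranking (highest first): 4, 3, 1, 2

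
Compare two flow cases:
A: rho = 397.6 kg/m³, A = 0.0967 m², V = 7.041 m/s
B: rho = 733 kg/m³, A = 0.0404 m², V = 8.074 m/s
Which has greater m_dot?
m_dot(A) = 270.7 kg/s, m_dot(B) = 239.1 kg/s. Answer: A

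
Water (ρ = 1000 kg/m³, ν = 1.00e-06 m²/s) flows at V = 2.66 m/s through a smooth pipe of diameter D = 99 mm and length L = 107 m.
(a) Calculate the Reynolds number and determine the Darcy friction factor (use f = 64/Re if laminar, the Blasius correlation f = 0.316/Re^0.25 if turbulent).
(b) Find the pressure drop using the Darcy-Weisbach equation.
(a) Re = V·D/ν = 2.66·0.099/1.00e-06 = 263340 → turbulent (Re > 4000); f = 0.316/Re^0.25 = 0.316/263340^0.25 = 0.013949 (Blasius is strictly valid for Re ≲ 1e5; used here as the smooth-pipe estimate the problem specifies)
(b) Darcy-Weisbach: ΔP = f·(L/D)·½ρV²/1000 = 0.013949·(107/0.099)·½·1000·2.66²/1000 = 53.34 kPa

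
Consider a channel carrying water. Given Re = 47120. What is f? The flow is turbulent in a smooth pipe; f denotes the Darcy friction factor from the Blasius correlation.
Formula: f = \frac{0.316}{Re^{0.25}}
f = 0.316/47120^0.25 = 0.02145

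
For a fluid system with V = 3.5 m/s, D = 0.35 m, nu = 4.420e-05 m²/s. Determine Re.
Formula: Re = \frac{V D}{\nu}
Re = 3.5·0.35/4.420e-05 = 27715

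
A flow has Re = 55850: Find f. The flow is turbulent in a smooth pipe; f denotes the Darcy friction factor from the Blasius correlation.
Formula: f = \frac{0.316}{Re^{0.25}}
f = 0.316/55850^0.25 = 0.02056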